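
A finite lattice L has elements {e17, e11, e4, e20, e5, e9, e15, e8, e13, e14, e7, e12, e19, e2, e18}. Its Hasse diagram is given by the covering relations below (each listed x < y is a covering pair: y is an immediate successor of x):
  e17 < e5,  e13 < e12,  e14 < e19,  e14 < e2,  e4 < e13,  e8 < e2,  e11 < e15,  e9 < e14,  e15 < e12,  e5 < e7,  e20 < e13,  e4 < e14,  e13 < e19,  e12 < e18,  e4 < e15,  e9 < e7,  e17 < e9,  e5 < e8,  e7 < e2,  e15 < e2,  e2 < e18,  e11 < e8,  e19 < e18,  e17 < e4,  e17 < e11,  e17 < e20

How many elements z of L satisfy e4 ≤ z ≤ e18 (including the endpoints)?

8

The interval [e4, e18] = {e12, e13, e14, e15, e18, e19, e2, e4}, which has 8 elements.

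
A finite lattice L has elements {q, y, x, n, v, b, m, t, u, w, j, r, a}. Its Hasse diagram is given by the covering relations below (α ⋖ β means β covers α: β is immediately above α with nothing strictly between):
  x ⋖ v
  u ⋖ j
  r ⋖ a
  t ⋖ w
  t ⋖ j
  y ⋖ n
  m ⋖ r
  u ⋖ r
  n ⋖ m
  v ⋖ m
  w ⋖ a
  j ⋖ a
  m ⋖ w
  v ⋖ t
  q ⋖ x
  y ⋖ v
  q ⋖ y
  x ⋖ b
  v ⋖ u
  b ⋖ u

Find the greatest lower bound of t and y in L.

Common lower bounds of {t, y}: q, y.
The greatest among these is y.

y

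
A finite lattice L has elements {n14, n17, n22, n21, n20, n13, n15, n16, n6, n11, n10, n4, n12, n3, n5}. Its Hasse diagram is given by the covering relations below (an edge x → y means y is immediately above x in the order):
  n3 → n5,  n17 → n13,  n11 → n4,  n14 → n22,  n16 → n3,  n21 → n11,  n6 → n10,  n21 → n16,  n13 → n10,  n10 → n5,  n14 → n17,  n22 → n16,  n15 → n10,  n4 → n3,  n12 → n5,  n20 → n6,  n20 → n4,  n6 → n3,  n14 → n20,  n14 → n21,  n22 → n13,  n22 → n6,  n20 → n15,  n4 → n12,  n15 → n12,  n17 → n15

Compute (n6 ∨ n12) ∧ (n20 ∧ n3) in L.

n20

n6 ∨ n12 = n5
n20 ∧ n3 = n20
n5 ∧ n20 = n20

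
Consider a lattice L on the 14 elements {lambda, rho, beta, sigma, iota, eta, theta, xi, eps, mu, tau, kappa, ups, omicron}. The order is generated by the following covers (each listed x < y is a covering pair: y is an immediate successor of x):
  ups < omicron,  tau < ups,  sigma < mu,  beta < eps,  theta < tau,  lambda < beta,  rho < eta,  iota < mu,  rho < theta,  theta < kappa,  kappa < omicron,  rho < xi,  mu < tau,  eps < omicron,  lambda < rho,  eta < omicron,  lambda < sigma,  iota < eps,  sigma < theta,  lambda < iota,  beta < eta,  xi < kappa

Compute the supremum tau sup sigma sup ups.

Common upper bounds of {tau, sigma, ups}: omicron, ups.
The least among these is ups.

ups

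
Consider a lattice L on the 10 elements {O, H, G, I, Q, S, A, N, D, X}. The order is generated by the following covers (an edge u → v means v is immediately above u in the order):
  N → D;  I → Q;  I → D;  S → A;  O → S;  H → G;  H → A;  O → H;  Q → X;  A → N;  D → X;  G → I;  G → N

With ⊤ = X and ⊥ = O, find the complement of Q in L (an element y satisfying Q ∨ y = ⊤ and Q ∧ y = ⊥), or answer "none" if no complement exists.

Need y with Q ∨ y = X and Q ∧ y = O.
Checking each element gives: S.

S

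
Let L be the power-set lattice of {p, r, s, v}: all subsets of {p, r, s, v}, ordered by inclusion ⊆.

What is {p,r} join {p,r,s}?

{p,r,s}

Under ⊆, join is union: {p,r} ∪ {p,r,s} = {p,r,s}.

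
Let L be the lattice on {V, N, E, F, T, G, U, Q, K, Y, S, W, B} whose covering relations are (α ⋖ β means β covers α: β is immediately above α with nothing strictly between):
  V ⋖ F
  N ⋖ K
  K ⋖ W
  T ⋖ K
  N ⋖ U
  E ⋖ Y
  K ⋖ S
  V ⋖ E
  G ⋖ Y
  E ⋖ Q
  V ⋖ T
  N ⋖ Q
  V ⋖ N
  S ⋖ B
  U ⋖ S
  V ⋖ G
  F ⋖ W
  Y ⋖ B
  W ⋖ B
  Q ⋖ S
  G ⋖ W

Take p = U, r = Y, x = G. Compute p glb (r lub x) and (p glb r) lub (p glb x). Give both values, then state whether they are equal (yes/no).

r lub x = Y, so p glb (r lub x) = U glb Y = V.
p glb r = V and p glb x = V, so (p glb r) lub (p glb x) = V lub V = V.
Equal: yes.

V; V; yes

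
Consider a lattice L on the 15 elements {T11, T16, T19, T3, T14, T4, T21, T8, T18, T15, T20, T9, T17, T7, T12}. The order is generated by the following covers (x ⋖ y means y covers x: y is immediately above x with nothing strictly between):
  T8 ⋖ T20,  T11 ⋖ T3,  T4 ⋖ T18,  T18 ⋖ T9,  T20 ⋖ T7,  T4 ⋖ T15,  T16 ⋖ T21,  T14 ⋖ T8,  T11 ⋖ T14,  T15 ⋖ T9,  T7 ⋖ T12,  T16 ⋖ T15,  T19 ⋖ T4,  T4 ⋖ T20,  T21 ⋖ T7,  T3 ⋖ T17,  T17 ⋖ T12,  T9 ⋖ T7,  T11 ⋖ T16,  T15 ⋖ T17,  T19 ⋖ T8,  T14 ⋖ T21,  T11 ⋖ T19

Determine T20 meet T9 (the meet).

Common lower bounds of {T20, T9}: T11, T19, T4.
The greatest among these is T4.

T4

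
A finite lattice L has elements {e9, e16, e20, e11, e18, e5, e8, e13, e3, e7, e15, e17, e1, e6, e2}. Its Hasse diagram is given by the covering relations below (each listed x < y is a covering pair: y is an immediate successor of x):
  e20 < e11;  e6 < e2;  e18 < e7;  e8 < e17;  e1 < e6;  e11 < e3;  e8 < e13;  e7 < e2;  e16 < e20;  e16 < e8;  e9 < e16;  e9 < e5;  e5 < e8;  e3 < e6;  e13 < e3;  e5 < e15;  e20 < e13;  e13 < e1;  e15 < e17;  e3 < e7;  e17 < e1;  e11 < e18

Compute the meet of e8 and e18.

Common lower bounds of {e8, e18}: e16, e9.
The greatest among these is e16.

e16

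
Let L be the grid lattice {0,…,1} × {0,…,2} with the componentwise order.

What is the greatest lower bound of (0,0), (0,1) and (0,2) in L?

In a product of chains, the meet is componentwise min, giving (0,0).

(0,0)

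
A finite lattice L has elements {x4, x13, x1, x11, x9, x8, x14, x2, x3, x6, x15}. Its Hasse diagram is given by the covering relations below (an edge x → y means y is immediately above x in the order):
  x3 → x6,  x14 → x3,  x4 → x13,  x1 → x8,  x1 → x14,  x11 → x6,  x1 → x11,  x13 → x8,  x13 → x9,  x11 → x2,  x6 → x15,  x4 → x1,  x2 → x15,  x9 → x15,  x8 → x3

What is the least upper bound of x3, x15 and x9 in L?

Common upper bounds of {x3, x15, x9}: x15.
The least among these is x15.

x15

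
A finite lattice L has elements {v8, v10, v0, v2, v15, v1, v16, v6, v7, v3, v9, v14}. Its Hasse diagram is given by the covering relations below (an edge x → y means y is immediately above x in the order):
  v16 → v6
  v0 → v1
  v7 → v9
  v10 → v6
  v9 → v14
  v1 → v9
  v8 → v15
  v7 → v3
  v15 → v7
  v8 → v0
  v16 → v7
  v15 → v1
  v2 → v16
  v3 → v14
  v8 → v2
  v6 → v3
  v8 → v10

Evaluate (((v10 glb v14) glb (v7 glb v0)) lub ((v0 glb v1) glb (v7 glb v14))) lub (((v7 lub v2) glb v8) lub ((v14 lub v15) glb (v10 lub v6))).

v10 ∧ v14 = v10
v7 ∧ v0 = v8
v10 ∧ v8 = v8
v0 ∧ v1 = v0
v7 ∧ v14 = v7
v0 ∧ v7 = v8
v8 ∨ v8 = v8
v7 ∨ v2 = v7
v7 ∧ v8 = v8
v14 ∨ v15 = v14
v10 ∨ v6 = v6
v14 ∧ v6 = v6
v8 ∨ v6 = v6
v8 ∨ v6 = v6

v6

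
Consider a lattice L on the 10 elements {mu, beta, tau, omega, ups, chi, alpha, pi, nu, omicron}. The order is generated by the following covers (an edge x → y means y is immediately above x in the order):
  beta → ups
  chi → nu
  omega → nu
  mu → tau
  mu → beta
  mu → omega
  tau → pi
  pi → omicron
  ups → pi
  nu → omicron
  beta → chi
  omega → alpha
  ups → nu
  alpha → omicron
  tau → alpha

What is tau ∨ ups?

Common upper bounds of {tau, ups}: omicron, pi.
The least among these is pi.

pi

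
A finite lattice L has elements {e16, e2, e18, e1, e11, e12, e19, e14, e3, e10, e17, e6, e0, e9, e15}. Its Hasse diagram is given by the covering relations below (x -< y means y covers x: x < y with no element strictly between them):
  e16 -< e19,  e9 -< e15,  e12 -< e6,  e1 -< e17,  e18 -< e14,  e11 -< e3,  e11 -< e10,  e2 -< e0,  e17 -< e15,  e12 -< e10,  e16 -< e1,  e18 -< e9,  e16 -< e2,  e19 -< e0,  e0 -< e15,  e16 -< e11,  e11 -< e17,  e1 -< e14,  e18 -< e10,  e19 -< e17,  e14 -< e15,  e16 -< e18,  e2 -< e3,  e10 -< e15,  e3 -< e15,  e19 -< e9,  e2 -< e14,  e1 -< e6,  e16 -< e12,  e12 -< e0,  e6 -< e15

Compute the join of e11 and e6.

Common upper bounds of {e11, e6}: e15.
The least among these is e15.

e15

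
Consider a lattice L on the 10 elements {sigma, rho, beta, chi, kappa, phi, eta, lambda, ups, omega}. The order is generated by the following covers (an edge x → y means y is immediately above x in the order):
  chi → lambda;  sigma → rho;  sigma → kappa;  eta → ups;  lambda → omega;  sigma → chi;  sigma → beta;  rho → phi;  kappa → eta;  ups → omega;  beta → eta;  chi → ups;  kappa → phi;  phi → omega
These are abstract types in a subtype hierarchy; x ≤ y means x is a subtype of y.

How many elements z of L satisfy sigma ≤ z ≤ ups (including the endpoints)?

6

The interval [sigma, ups] = {beta, chi, eta, kappa, sigma, ups}, which has 6 elements.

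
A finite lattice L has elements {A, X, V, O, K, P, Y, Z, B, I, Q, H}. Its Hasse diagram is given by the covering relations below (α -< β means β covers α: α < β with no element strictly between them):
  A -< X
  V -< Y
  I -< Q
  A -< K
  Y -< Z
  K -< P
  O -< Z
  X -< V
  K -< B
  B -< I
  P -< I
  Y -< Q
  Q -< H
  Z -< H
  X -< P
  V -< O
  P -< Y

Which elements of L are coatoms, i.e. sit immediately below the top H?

Q, Z

The coatoms are exactly the elements covered by H: Q, Z.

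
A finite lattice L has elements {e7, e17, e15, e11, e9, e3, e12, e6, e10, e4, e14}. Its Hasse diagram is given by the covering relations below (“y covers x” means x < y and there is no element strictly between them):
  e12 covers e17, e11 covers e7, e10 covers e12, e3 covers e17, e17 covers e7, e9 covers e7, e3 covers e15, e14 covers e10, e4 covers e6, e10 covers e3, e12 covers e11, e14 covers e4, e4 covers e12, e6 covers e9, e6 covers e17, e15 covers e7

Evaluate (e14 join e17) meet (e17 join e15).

e3

e14 ∨ e17 = e14
e17 ∨ e15 = e3
e14 ∧ e3 = e3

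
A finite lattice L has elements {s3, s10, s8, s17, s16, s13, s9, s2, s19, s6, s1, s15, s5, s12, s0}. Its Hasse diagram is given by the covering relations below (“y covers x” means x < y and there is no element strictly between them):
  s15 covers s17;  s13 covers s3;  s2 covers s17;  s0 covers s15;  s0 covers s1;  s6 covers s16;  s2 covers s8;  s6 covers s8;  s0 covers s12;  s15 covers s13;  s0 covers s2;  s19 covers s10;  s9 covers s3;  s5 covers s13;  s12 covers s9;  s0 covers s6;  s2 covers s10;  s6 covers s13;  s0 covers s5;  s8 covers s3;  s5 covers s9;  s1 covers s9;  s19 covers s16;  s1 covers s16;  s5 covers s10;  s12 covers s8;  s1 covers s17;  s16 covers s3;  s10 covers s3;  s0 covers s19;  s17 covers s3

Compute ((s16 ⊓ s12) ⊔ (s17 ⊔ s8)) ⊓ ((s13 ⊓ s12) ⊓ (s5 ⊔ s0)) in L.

s16 ∧ s12 = s3
s17 ∨ s8 = s2
s3 ∨ s2 = s2
s13 ∧ s12 = s3
s5 ∨ s0 = s0
s3 ∧ s0 = s3
s2 ∧ s3 = s3

s3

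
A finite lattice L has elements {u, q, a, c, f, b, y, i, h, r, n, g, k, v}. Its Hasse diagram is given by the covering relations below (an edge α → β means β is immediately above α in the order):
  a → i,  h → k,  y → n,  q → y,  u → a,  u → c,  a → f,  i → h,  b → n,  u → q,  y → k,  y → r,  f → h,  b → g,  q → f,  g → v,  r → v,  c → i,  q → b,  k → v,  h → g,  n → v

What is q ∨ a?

f

Common upper bounds of {q, a}: f, g, h, k, v.
The least among these is f.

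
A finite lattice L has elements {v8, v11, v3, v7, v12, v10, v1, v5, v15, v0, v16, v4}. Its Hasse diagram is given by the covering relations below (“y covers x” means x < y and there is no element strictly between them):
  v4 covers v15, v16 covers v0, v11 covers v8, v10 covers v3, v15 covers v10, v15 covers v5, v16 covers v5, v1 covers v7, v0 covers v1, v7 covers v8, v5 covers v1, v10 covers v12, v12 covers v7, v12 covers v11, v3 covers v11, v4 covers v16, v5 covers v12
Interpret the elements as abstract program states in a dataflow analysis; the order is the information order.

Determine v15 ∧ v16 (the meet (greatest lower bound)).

Common lower bounds of {v15, v16}: v1, v11, v12, v5, v7, v8.
The greatest among these is v5.

v5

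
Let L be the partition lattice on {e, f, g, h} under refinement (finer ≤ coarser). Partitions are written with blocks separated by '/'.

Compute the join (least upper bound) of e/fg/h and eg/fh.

efgh

Common upper bounds of {e/fg/h, eg/fh}: efgh.
The least among these is efgh.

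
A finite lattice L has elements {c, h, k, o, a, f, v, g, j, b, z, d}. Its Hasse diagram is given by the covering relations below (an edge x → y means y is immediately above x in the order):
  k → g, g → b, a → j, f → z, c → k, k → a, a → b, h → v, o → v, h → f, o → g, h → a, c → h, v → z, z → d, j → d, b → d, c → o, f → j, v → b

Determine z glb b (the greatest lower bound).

Common lower bounds of {z, b}: c, h, o, v.
The greatest among these is v.

v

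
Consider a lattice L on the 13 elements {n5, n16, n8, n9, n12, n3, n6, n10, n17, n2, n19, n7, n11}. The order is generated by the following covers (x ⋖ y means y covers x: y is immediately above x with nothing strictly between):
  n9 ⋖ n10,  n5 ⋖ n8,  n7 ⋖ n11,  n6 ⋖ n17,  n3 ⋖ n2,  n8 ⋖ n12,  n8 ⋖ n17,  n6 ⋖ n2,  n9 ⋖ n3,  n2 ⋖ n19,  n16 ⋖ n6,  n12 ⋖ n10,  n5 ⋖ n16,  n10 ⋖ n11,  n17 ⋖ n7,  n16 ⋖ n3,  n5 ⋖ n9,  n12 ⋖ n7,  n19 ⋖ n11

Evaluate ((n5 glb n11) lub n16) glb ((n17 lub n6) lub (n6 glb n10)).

n5 ∧ n11 = n5
n5 ∨ n16 = n16
n17 ∨ n6 = n17
n6 ∧ n10 = n5
n17 ∨ n5 = n17
n16 ∧ n17 = n16

n16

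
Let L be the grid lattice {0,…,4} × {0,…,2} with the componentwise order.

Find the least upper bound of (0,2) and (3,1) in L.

(3,2)

In a product of chains, the join is componentwise max, giving (3,2).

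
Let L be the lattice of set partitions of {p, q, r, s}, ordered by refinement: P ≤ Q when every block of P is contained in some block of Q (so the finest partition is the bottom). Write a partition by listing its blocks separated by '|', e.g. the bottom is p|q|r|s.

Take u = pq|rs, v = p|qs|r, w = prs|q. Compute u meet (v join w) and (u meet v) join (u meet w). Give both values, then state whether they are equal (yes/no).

pq|rs; p|q|rs; no

v join w = pqrs, so u meet (v join w) = pq|rs meet pqrs = pq|rs.
u meet v = p|q|r|s and u meet w = p|q|rs, so (u meet v) join (u meet w) = p|q|r|s join p|q|rs = p|q|rs.
Equal: no.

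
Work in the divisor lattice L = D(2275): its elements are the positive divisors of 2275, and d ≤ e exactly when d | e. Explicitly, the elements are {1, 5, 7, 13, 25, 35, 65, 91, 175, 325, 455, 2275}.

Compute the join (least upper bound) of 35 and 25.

175

Common upper bounds of {35, 25}: 175, 2275.
The least among these is 175.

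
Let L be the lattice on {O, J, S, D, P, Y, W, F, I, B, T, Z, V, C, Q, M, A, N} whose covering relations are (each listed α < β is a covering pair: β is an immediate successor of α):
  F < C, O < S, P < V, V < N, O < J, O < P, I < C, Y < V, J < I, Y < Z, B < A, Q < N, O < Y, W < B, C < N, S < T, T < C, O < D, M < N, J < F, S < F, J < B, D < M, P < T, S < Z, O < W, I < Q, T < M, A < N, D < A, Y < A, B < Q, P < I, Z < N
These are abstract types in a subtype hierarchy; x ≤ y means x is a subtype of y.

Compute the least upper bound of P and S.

T

Common upper bounds of {P, S}: C, M, N, T.
The least among these is T.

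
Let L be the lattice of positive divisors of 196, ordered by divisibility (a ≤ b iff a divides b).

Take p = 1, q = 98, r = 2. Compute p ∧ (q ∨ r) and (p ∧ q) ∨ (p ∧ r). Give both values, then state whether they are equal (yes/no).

q ∨ r = 98, so p ∧ (q ∨ r) = 1 ∧ 98 = 1.
p ∧ q = 1 and p ∧ r = 1, so (p ∧ q) ∨ (p ∧ r) = 1 ∨ 1 = 1.
Equal: yes.

1; 1; yes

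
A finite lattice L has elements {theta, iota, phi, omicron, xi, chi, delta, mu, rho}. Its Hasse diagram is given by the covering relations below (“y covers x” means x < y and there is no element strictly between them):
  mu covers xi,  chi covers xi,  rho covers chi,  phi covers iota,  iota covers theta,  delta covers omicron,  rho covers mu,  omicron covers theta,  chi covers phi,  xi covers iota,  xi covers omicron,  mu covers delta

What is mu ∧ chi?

xi

Common lower bounds of {mu, chi}: iota, omicron, theta, xi.
The greatest among these is xi.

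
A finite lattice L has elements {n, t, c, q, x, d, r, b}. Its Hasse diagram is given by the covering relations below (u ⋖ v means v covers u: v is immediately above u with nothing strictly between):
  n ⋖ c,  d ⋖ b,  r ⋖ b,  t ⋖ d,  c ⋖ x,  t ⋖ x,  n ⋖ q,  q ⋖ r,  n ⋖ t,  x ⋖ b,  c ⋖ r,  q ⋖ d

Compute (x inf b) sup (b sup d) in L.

b

x ∧ b = x
b ∨ d = b
x ∨ b = b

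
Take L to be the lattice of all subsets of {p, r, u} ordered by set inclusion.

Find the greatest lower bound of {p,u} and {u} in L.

Under ⊆, meet is intersection: {p,u} ∩ {u} = {u}.

{u}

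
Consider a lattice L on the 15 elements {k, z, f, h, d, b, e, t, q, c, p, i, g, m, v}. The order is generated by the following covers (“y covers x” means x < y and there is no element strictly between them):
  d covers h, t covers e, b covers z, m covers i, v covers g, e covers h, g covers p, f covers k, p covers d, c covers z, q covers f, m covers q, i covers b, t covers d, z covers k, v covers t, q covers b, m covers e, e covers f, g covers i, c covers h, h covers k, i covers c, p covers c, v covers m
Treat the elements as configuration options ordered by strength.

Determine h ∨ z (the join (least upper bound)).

c

Common upper bounds of {h, z}: c, g, i, m, p, v.
The least among these is c.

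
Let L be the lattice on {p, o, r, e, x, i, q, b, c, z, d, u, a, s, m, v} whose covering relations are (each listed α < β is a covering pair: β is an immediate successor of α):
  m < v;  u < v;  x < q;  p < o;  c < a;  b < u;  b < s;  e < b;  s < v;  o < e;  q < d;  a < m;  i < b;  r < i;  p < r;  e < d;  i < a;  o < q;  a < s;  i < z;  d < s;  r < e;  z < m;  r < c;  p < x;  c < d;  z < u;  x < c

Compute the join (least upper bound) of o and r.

Common upper bounds of {o, r}: b, d, e, s, u, v.
The least among these is e.

e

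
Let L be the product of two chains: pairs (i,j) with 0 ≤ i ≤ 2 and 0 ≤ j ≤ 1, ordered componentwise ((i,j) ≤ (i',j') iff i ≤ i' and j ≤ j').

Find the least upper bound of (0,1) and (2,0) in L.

In a product of chains, the join is componentwise max, giving (2,1).

(2,1)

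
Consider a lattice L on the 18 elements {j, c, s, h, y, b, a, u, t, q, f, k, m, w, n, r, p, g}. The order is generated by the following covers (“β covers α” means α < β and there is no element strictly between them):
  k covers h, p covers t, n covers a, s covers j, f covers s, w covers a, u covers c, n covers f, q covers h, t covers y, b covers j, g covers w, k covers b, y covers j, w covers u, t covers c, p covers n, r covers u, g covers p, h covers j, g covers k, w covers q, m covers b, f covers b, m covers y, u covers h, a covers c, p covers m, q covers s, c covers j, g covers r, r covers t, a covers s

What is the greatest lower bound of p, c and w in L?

Common lower bounds of {p, c, w}: c, j.
The greatest among these is c.

c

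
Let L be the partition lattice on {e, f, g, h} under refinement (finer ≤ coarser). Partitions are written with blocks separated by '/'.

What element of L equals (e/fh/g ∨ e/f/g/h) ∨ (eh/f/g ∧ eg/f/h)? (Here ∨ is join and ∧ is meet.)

e/fh/g

e/fh/g ∨ e/f/g/h = e/fh/g
eh/f/g ∧ eg/f/h = e/f/g/h
e/fh/g ∨ e/f/g/h = e/fh/g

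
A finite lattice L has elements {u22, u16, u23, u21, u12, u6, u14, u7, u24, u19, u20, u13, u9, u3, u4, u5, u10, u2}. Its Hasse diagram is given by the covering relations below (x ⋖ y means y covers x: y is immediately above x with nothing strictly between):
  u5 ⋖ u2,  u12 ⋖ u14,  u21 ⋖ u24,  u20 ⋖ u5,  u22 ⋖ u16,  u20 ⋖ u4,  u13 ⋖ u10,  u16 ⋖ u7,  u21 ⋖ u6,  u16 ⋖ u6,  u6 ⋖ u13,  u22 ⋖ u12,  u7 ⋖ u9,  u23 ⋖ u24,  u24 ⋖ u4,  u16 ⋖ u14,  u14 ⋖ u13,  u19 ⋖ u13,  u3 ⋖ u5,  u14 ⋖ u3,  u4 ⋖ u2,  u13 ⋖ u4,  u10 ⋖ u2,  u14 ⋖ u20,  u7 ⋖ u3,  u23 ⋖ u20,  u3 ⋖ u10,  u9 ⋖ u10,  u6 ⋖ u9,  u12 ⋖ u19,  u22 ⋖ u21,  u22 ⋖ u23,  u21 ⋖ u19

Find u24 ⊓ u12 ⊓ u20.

Common lower bounds of {u24, u12, u20}: u22.
The greatest among these is u22.

u22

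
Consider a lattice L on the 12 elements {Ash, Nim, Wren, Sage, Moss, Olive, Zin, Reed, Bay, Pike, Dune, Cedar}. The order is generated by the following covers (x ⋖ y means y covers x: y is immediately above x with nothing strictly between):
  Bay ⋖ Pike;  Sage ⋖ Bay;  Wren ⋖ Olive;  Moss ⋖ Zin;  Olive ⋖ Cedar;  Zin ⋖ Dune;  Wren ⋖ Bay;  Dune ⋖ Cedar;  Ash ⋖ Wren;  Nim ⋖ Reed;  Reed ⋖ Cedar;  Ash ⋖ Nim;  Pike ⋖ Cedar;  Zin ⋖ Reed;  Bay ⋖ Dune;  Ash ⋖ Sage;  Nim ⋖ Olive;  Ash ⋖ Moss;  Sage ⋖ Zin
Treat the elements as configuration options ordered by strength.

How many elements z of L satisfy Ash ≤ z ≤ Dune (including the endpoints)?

7

The interval [Ash, Dune] = {Ash, Bay, Dune, Moss, Sage, Wren, Zin}, which has 7 elements.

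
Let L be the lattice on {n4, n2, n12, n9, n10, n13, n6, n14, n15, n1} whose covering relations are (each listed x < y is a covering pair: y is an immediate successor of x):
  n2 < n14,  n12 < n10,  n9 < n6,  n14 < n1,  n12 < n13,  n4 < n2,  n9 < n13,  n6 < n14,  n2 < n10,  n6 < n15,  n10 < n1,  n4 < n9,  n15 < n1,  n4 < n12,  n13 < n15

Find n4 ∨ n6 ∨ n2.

Common upper bounds of {n4, n6, n2}: n1, n14.
The least among these is n14.

n14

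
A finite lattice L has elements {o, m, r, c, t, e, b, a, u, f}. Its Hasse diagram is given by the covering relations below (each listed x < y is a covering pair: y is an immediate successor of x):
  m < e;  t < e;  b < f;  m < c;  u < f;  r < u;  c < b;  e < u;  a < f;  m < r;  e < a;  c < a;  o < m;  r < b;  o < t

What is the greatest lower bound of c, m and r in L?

Common lower bounds of {c, m, r}: m, o.
The greatest among these is m.

m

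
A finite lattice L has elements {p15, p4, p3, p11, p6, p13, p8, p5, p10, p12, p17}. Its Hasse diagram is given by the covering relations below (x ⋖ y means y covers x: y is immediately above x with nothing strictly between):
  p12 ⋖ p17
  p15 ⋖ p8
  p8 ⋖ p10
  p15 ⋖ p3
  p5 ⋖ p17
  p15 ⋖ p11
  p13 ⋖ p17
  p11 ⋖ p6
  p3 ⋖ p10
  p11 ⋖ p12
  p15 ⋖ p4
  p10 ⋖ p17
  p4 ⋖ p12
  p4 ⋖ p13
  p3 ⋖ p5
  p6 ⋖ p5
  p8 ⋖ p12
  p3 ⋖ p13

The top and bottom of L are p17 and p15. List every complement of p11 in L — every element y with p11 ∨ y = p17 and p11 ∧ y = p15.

Need y with p11 ∨ y = p17 and p11 ∧ y = p15.
Checking each element gives: p10, p13.

p10, p13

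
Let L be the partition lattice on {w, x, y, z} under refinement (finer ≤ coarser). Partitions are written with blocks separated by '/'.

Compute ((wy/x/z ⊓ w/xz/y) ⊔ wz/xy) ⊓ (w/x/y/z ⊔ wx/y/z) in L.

wy/x/z ∧ w/xz/y = w/x/y/z
w/x/y/z ∨ wz/xy = wz/xy
w/x/y/z ∨ wx/y/z = wx/y/z
wz/xy ∧ wx/y/z = w/x/y/z

w/x/y/z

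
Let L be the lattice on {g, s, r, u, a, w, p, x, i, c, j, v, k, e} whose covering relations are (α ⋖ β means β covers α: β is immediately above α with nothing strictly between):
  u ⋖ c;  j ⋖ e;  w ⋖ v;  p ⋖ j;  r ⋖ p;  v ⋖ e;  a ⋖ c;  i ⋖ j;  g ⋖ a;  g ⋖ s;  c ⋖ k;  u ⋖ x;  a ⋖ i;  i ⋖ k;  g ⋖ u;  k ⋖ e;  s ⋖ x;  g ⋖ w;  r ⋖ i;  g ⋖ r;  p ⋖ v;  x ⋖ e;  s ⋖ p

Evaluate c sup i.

k

c ∨ i = k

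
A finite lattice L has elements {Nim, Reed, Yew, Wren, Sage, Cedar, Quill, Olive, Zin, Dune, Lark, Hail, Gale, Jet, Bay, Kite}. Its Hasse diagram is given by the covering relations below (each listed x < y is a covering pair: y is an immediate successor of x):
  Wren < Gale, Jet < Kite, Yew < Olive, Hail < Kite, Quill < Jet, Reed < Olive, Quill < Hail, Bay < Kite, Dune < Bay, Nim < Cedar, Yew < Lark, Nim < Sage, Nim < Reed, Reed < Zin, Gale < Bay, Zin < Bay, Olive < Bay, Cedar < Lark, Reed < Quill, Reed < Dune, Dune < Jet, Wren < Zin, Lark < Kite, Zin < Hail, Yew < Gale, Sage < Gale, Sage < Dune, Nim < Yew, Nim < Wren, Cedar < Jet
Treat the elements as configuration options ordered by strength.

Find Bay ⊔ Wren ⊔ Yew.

Bay

Common upper bounds of {Bay, Wren, Yew}: Bay, Kite.
The least among these is Bay.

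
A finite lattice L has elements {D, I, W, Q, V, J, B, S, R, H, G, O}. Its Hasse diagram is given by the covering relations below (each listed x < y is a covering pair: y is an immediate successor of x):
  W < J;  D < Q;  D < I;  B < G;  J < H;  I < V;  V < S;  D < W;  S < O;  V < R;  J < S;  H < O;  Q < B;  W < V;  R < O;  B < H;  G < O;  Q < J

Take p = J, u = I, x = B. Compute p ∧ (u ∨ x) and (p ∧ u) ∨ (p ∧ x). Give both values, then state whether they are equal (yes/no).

u ∨ x = O, so p ∧ (u ∨ x) = J ∧ O = J.
p ∧ u = D and p ∧ x = Q, so (p ∧ u) ∨ (p ∧ x) = D ∨ Q = Q.
Equal: no.

J; Q; no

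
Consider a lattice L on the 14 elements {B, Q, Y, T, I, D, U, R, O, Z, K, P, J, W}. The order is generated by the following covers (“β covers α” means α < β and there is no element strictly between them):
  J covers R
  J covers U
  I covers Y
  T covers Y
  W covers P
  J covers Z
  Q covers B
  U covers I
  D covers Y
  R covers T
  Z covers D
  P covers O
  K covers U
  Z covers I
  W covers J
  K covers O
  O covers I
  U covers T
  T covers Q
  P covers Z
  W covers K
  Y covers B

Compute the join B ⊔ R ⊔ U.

J

Common upper bounds of {B, R, U}: J, W.
The least among these is J.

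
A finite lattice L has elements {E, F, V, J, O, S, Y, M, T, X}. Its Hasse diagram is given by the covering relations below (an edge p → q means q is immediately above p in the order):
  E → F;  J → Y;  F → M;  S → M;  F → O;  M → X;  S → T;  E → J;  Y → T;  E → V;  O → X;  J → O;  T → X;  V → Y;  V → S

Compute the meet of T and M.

Common lower bounds of {T, M}: E, S, V.
The greatest among these is S.

S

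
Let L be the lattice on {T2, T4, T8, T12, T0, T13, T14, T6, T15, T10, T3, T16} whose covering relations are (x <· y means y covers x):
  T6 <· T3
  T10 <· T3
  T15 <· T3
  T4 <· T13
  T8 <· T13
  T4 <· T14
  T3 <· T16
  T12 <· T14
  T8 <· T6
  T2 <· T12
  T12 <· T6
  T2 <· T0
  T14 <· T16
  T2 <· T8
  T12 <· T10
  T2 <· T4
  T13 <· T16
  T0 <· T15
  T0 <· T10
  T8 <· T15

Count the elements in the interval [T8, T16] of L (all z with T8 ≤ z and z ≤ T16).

6

The interval [T8, T16] = {T13, T15, T16, T3, T6, T8}, which has 6 elements.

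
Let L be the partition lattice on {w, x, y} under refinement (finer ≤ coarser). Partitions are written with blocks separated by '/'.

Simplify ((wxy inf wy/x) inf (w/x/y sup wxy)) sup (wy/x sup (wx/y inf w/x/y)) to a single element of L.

wy/x

wxy ∧ wy/x = wy/x
w/x/y ∨ wxy = wxy
wy/x ∧ wxy = wy/x
wx/y ∧ w/x/y = w/x/y
wy/x ∨ w/x/y = wy/x
wy/x ∨ wy/x = wy/x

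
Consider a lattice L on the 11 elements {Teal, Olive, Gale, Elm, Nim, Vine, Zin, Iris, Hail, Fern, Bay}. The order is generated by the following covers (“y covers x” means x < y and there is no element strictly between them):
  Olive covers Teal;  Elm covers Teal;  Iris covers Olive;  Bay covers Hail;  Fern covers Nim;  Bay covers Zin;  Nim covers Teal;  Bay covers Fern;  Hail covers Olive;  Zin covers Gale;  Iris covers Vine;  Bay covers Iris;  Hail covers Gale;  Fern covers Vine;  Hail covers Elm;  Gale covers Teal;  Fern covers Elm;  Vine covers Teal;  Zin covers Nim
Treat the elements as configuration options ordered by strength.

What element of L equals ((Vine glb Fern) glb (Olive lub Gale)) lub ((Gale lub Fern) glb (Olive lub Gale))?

Hail

Vine ∧ Fern = Vine
Olive ∨ Gale = Hail
Vine ∧ Hail = Teal
Gale ∨ Fern = Bay
Olive ∨ Gale = Hail
Bay ∧ Hail = Hail
Teal ∨ Hail = Hail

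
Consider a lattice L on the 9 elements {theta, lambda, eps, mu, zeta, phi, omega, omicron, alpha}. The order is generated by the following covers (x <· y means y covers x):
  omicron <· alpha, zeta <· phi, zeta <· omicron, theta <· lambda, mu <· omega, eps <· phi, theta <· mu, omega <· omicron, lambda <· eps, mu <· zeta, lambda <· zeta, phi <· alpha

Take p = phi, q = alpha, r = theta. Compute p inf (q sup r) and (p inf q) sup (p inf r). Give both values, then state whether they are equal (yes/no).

q sup r = alpha, so p inf (q sup r) = phi inf alpha = phi.
p inf q = phi and p inf r = theta, so (p inf q) sup (p inf r) = phi sup theta = phi.
Equal: yes.

phi; phi; yes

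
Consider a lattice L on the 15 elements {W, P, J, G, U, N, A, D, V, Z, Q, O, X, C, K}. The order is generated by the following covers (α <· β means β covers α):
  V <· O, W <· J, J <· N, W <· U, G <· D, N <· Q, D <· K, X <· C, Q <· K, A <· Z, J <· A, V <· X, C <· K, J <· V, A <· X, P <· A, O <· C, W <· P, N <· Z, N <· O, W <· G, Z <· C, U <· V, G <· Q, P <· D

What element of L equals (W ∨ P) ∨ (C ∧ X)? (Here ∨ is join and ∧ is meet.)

X

W ∨ P = P
C ∧ X = X
P ∨ X = X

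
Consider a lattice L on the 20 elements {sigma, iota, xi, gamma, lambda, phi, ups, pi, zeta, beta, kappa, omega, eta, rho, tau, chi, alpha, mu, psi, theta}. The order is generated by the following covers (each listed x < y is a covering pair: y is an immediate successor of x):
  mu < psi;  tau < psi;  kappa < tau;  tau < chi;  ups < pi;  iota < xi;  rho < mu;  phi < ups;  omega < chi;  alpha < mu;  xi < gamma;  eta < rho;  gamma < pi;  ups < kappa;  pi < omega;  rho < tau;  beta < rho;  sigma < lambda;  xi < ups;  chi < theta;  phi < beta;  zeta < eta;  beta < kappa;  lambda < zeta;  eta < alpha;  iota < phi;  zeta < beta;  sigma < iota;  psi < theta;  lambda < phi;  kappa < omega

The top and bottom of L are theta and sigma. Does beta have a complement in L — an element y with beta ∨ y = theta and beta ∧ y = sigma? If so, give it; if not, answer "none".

For every candidate y, either beta ∨ y ≠ theta or beta ∧ y ≠ sigma; no complement exists.

none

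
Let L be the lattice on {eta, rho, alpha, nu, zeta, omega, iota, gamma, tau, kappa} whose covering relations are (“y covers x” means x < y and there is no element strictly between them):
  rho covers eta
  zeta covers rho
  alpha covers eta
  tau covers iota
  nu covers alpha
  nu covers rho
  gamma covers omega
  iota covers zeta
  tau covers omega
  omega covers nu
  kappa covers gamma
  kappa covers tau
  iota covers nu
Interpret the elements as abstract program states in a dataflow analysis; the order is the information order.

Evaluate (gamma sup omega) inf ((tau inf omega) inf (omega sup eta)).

gamma ∨ omega = gamma
tau ∧ omega = omega
omega ∨ eta = omega
omega ∧ omega = omega
gamma ∧ omega = omega

omega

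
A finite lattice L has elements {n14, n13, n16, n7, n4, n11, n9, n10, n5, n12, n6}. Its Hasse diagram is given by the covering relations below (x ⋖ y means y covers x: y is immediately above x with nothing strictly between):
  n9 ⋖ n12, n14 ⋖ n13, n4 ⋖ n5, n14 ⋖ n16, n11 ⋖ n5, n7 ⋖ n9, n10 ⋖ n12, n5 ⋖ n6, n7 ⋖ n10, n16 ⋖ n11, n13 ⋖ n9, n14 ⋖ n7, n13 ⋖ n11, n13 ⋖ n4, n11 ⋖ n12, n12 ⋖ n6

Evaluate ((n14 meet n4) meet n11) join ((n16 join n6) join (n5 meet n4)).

n14 ∧ n4 = n14
n14 ∧ n11 = n14
n16 ∨ n6 = n6
n5 ∧ n4 = n4
n6 ∨ n4 = n6
n14 ∨ n6 = n6

n6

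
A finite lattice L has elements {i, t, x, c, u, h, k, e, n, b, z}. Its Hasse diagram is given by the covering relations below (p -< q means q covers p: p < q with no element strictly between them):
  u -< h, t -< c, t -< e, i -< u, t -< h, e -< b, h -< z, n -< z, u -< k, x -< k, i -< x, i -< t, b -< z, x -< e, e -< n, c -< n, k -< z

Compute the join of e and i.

e

Common upper bounds of {e, i}: b, e, n, z.
The least among these is e.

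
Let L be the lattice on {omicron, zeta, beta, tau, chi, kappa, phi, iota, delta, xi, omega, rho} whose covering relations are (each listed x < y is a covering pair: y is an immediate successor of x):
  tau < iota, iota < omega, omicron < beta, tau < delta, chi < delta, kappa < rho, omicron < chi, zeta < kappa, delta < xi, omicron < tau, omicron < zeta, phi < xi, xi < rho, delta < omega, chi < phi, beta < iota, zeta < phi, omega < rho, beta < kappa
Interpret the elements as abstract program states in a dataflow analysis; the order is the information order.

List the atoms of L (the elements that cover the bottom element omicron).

The atoms are exactly the elements that cover omicron: beta, chi, tau, zeta.

beta, chi, tau, zeta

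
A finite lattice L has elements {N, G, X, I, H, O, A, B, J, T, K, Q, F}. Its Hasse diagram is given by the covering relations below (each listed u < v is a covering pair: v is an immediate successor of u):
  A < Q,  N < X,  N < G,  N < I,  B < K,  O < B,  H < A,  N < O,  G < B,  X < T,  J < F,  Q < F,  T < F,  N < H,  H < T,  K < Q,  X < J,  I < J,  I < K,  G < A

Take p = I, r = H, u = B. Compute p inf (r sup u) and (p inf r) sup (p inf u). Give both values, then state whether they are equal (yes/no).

I; N; no

r sup u = Q, so p inf (r sup u) = I inf Q = I.
p inf r = N and p inf u = N, so (p inf r) sup (p inf u) = N sup N = N.
Equal: no.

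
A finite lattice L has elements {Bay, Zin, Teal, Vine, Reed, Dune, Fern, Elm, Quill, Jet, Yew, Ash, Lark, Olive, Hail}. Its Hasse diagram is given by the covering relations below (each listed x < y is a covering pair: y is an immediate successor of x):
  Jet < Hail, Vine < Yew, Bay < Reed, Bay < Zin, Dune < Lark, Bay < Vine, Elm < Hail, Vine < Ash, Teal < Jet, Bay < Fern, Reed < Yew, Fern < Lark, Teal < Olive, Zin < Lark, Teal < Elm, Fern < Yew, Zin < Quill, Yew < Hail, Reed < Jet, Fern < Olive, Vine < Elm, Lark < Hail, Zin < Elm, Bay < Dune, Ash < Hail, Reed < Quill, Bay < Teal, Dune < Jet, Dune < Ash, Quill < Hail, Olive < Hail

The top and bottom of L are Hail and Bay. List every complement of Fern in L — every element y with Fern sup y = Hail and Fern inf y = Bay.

Need y with Fern ∨ y = Hail and Fern ∧ y = Bay.
Checking each element gives: Ash, Elm, Jet, Quill.

Ash, Elm, Jet, Quill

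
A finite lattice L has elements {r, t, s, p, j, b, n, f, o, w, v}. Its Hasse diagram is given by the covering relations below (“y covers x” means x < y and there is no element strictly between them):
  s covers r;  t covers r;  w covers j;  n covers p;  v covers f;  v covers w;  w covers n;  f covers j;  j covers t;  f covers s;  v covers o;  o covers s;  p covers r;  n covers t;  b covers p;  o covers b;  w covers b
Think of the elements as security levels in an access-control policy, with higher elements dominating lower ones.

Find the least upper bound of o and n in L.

Common upper bounds of {o, n}: v.
The least among these is v.

v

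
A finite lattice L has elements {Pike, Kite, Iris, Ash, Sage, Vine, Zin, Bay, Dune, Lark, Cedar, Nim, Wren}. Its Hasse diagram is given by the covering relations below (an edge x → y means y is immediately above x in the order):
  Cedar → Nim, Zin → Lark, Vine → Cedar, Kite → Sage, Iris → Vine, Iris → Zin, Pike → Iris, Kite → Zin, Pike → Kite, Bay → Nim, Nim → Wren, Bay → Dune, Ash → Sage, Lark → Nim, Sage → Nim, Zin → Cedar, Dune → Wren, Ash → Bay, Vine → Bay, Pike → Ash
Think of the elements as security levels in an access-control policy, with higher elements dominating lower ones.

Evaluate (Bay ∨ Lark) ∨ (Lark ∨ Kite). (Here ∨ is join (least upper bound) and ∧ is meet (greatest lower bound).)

Bay ∨ Lark = Nim
Lark ∨ Kite = Lark
Nim ∨ Lark = Nim

Nim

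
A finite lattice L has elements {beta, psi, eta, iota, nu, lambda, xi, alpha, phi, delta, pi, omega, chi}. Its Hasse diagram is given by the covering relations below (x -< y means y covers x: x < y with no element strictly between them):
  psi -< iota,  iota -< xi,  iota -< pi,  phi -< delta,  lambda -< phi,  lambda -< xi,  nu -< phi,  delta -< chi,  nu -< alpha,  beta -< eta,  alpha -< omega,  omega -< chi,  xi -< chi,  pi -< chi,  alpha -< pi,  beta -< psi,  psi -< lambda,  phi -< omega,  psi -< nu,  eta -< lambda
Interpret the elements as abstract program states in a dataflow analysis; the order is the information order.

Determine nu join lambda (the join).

Common upper bounds of {nu, lambda}: chi, delta, omega, phi.
The least among these is phi.

phi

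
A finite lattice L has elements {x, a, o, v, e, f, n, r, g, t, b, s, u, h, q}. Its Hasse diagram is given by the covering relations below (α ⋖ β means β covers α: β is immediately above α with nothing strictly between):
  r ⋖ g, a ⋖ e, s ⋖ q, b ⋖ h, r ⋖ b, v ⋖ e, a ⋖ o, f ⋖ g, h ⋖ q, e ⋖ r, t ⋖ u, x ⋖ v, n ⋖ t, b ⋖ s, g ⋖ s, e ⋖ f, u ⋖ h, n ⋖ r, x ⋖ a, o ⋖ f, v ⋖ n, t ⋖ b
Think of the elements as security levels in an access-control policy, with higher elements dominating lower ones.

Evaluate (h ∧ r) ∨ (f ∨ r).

h ∧ r = r
f ∨ r = g
r ∨ g = g

g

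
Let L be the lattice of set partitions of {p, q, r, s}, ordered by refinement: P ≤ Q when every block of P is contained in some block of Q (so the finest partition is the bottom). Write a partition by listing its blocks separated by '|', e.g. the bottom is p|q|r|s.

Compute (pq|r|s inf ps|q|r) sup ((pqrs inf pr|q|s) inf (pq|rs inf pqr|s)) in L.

p|q|r|s

pq|r|s ∧ ps|q|r = p|q|r|s
pqrs ∧ pr|q|s = pr|q|s
pq|rs ∧ pqr|s = pq|r|s
pr|q|s ∧ pq|r|s = p|q|r|s
p|q|r|s ∨ p|q|r|s = p|q|r|s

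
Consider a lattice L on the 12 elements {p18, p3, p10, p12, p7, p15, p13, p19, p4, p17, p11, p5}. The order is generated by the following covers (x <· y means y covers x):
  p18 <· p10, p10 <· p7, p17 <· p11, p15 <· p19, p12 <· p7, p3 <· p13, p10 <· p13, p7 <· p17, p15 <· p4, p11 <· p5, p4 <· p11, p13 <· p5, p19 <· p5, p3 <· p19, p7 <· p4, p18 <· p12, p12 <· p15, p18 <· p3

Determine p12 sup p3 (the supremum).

Common upper bounds of {p12, p3}: p19, p5.
The least among these is p19.

p19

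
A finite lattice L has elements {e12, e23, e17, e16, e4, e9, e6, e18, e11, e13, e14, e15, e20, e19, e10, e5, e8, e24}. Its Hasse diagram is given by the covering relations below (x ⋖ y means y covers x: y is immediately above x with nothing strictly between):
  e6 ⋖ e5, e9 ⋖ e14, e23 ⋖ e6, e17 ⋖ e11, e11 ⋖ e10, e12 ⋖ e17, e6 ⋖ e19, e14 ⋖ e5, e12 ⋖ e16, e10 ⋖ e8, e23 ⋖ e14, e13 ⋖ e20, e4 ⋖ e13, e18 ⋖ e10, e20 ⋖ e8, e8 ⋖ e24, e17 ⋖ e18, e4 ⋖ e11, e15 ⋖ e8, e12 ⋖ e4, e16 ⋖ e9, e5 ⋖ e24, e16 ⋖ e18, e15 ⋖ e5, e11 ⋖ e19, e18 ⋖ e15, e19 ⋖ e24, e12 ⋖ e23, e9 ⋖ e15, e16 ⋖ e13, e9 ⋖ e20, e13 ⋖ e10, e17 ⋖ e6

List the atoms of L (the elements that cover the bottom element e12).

The atoms are exactly the elements that cover e12: e16, e17, e23, e4.

e16, e17, e23, e4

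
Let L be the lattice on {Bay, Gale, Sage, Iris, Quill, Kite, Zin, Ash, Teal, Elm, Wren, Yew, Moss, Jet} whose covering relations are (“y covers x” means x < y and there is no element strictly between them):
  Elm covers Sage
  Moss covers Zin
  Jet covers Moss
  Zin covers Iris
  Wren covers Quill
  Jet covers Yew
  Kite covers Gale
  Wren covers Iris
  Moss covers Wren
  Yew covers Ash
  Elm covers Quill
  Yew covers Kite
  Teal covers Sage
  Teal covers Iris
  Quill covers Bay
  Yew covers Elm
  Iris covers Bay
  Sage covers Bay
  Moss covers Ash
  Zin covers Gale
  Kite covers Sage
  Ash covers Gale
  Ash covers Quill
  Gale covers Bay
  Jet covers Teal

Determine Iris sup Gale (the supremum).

Zin

Common upper bounds of {Iris, Gale}: Jet, Moss, Zin.
The least among these is Zin.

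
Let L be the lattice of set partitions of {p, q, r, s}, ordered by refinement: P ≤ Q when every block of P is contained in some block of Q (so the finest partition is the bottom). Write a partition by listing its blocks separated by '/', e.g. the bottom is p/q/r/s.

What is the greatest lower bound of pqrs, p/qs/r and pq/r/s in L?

p/q/r/s

The meet (common refinement) of pqrs, p/qs/r, pq/r/s intersects blocks pairwise, giving p/q/r/s.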